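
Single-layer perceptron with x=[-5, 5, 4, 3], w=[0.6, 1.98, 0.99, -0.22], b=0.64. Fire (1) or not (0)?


z = (-5)·(0.6) + (5)·(1.98) + (4)·(0.99) + (3)·(-0.22) + 0.64
  = 10.84
step(z) = 1 (z≥0)

1


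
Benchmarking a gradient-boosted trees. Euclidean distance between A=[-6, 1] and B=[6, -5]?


d = √((-6-6)² + (1+ 5)²)
  = √(144 + 36)
  = √180 = 13.4164

13.4164


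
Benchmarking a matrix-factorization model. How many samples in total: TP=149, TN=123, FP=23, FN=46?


Total = TP + TN + FP + FN
= 149 + 123 + 23 + 46
= 341
(Predicted positive: 172, predicted negative: 169)

341


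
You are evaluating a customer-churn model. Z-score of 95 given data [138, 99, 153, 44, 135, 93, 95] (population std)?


μ = 108.1429, σ = 34.278
z = (95 - 108.1429)/34.278 = -0.3834

-0.3834


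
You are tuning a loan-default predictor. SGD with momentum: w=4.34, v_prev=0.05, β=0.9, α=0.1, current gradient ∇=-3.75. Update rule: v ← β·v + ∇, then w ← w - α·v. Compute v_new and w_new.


v_new = 0.9·0.05 - 3.75 = 0.045 - 3.75 = -3.705
w_new = 4.34 - 0.1·-3.705 = 4.34 + 0.3705 = 4.7105

v_new=-3.705, w_new=4.7105


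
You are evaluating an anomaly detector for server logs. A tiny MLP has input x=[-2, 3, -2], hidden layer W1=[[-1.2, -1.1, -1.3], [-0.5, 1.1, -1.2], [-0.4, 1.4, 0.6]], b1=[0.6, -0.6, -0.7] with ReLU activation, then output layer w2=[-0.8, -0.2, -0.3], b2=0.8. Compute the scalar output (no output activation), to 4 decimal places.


z1[0] = (-1.2)·(-2) + (-1.1)·(3) + (-1.3)·(-2) + 0.6 = 2.3
z1[1] = (-0.5)·(-2) + (1.1)·(3) + (-1.2)·(-2) - 0.6 = 6.1
z1[2] = (-0.4)·(-2) + (1.4)·(3) + (0.6)·(-2) - 0.7 = 3.1
h = ReLU(z1) = [2.3, 6.1, 3.1]
output = (-0.8)·(2.3) + (-0.2)·(6.1) + (-0.3)·(3.1) + 0.8 = -3.19

-3.19


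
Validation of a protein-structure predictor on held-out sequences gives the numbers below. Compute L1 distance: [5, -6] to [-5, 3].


d = |5+ 5| + |-6-3|
  = 10 + 9
  = 19

19


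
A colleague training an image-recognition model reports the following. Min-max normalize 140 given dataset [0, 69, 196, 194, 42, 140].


min=0, max=196
(140-0)/(196-0) = 140/196 = 0.7143

0.7143


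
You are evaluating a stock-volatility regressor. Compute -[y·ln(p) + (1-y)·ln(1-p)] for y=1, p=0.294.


BCE = -[y·ln(p) + (1-y)·ln(1-p)]
= -1·ln(0.294) - 0
= -ln(0.294) = 1.2242

1.2242


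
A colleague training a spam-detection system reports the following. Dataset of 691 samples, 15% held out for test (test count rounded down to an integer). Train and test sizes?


Test = ⌊691·15/100⌋ = 103
Train = 691 - 103 = 588

Train: 588, Test: 103


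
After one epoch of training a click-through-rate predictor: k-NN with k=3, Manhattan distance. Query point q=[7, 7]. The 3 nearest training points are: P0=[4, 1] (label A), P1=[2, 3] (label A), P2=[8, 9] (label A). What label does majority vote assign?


d(q,P0) = 9  (label A)
d(q,P1) = 9  (label A)
d(q,P2) = 3  (label A)
Votes: A=3, B=0
Majority → A

A


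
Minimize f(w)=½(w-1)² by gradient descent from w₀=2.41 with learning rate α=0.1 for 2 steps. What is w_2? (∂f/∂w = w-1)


step 1: grad = 2.41-1 = 1.41; w = 2.41 - 0.1·(1.41) = 2.269
step 2: grad = 2.269-1 = 1.269; w = 2.269 - 0.1·(1.269) = 2.1421

2.1421


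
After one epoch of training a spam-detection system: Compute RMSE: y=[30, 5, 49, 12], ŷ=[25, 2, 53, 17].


MSE = 75/4 = 18.75
RMSE = √(75/4) = 4.3301

4.3301


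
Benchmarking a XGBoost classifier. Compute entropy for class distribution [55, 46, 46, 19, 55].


Probabilities: [55/221, 46/221, 46/221, 19/221, 55/221] ≈ [0.2489, 0.2081, 0.2081, 0.086, 0.2489]
H = -((55/221)·log₂(55/221) + (46/221)·log₂(46/221) + (46/221)·log₂(46/221) + (19/221)·log₂(19/221) + (55/221)·log₂(55/221))
  = 2.2457 bits

2.2457 bits


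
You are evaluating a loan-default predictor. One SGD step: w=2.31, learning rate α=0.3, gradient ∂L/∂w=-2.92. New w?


w_new = w - α·∇
= 2.31 - 0.3·-2.92
= 2.31 + 0.876
= 3.186

3.186


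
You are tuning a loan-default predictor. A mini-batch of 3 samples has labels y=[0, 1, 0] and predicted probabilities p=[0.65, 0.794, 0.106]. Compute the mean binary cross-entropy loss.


L[0] = -ln(1-0.65) = -ln(0.35) = 1.0498
L[1] = -ln(0.794) = 0.2307
L[2] = -ln(1-0.106) = -ln(0.894) = 0.112
mean = (1.0498 + 0.2307 + 0.112)/3 = 0.4642

0.4642


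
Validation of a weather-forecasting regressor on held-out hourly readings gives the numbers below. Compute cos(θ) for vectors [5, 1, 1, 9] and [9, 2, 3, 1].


A·B = 5·9 + 1·2 + 1·3 + 9·1 = 59
‖A‖ = √108 = 10.3923, ‖B‖ = √95 = 9.7468
cos = 59/(√108·√95) = 59/√10260 = 0.5825

0.5825


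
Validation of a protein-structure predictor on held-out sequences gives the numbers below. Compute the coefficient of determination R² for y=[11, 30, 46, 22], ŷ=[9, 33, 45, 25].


ȳ = 27.25
SS_res = Σ(y-ŷ)² = 23
SS_tot = Σ(y-ȳ)² = 650.75
R² = 1 - SS_res/SS_tot = 1 - 0.0353 = 0.9647

0.9647


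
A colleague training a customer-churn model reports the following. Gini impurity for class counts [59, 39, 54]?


Probabilities: [59/152, 39/152, 54/152] ≈ [0.3882, 0.2566, 0.3553]
Σpᵢ² = (3481 + 1521 + 2916)/152² = 7918/23104
Gini = 1 - Σpᵢ² = 1 - 7918/23104 = 0.6573

0.6573


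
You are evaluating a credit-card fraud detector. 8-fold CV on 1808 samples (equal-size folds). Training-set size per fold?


Fold size = 1808/8 = 226
Training per fold = 1808 - 226 = 1582

1582


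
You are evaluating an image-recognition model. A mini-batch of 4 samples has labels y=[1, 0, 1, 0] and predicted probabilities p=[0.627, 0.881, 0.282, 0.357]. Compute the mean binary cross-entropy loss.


L[0] = -ln(0.627) = 0.4668
L[1] = -ln(1-0.881) = -ln(0.119) = 2.1286
L[2] = -ln(0.282) = 1.2658
L[3] = -ln(1-0.357) = -ln(0.643) = 0.4416
mean = (0.4668 + 2.1286 + 1.2658 + 0.4416)/4 = 1.0757

1.0757


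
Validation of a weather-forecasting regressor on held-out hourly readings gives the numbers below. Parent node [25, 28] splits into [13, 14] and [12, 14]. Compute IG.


Parent = [25, 28], H_parent = 0.9977
H_left = 0.999 (n=27), H_right = 0.9957 (n=26)
H_children = (27/53)·0.999 + (26/53)·0.9957 = 0.9974
IG = 0.9977 - 0.9974 = 0.0003

0.0003


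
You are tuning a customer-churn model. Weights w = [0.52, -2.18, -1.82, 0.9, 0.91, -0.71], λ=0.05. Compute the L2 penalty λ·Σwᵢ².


‖w‖₂² = (0.52)² + (-2.18)² + (-1.82)² + (0.9)² + (0.91)² + (-0.71)²
     = 0.2704 + 4.7524 + 3.3124 + 0.81 + 0.8281 + 0.5041
     = 10.4774
λ·‖w‖₂² = 0.05·10.4774 = 0.52387

0.52387


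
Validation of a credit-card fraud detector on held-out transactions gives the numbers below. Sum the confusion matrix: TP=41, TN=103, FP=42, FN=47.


Total = TP + TN + FP + FN
= 41 + 103 + 42 + 47
= 233
(Predicted positive: 83, predicted negative: 150)

233


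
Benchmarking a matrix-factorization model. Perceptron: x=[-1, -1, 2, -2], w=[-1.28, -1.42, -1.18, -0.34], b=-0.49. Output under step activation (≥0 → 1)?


z = (-1)·(-1.28) + (-1)·(-1.42) + (2)·(-1.18) + (-2)·(-0.34) - 0.49
  = 0.53
step(z) = 1 (z≥0)

1


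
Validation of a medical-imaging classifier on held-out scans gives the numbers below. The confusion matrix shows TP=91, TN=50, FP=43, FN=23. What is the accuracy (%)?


Accuracy = (TP+TN)/(TP+TN+FP+FN)
= (91+50)/(207)
= 141/207 = 68.12%

68.12%


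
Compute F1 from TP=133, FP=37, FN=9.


Precision = 133/170 = 0.7824
Recall = 133/142 = 0.9366
F1 = 2·P·R/(P+R) = 2·TP/(2·TP+FP+FN) = 266/(266+37+9) = 266/312 = 0.8526

0.8526


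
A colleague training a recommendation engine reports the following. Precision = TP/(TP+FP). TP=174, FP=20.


Precision = TP/(TP+FP)
= 174/(174+20)
= 174/194 = 89.69%

89.69%


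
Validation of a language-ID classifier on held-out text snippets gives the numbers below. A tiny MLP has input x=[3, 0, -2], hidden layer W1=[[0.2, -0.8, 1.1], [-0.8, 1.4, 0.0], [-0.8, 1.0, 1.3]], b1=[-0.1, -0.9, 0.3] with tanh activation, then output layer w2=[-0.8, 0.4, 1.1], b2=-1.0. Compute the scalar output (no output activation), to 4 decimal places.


z1[0] = (0.2)·(3) + (-0.8)·(0) + (1.1)·(-2) - 0.1 = -1.7
z1[1] = (-0.8)·(3) + (1.4)·(0) + (0.0)·(-2) - 0.9 = -3.3
z1[2] = (-0.8)·(3) + (1.0)·(0) + (1.3)·(-2) + 0.3 = -4.7
h = tanh(z1) = [-0.9354, -0.9973, -0.9998]
output = (-0.8)·(-0.9354) + (0.4)·(-0.9973) + (1.1)·(-0.9998) - 1.0 = -1.7504

-1.7504


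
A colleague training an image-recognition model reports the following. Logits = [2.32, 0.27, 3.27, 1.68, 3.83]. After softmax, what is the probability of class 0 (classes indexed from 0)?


Exponentials: e^2.32=10.1757, e^0.27=1.31, e^3.27=26.3113, e^1.68=5.3656, e^3.83=46.0625
Sum = 89.2251
Softmax = [0.114, 0.0147, 0.2949, 0.0601, 0.5163]
p[0] = 10.1757/89.2251 = 0.114

0.114


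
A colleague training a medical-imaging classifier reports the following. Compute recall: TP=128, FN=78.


Recall = TP/(TP+FN)
= 128/(128+78)
= 128/206 = 62.14%

62.14%


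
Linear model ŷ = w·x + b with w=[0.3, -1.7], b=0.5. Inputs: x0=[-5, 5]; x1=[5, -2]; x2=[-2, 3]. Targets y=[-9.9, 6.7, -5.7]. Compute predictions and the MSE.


ŷ0 = (0.3)·(-5) + (-1.7)·(5) + 0.5 = -9.5
ŷ1 = (0.3)·(5) + (-1.7)·(-2) + 0.5 = 5.4
ŷ2 = (0.3)·(-2) + (-1.7)·(3) + 0.5 = -5.2
errors² = [0.16, 1.69, 0.25]
MSE = 2.1000/3 = 0.7

0.7


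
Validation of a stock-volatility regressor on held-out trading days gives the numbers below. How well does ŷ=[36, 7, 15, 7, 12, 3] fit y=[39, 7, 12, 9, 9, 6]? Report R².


ȳ = 13.6667
SS_res = Σ(y-ŷ)² = 40
SS_tot = Σ(y-ȳ)² = 791.33
R² = 1 - SS_res/SS_tot = 1 - 0.0505 = 0.9495

0.9495


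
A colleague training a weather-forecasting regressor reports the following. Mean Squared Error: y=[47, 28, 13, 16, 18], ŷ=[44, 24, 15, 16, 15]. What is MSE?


Squared errors: (47-44)²=9, (28-24)²=16, (13-15)²=4, (16-16)²=0, (18-15)²=9
Sum = 38
MSE = 38/5 = 38/5

38/5


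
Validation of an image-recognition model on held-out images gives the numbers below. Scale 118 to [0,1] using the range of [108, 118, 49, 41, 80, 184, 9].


min=9, max=184
(118-9)/(184-9) = 109/175 = 0.6229

0.6229


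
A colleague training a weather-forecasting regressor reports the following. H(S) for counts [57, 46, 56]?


Probabilities: [57/159, 46/159, 56/159] ≈ [0.3585, 0.2893, 0.3522]
H = -((57/159)·log₂(57/159) + (46/159)·log₂(46/159) + (56/159)·log₂(56/159))
  = 1.5785 bits

1.5785 bits


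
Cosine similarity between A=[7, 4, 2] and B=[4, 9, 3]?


A·B = 7·4 + 4·9 + 2·3 = 70
‖A‖ = √69 = 8.3066, ‖B‖ = √106 = 10.2956
cos = 70/(√69·√106) = 70/√7314 = 0.8185

0.8185


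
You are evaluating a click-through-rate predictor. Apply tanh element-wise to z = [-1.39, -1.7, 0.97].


tanh(-1.39) = -0.8832
tanh(-1.7) = -0.9354
tanh(0.97) = 0.7487
result = [-0.8832, -0.9354, 0.7487]

[-0.8832, -0.9354, 0.7487]


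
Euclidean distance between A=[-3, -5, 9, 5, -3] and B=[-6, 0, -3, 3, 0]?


d = √((-3+ 6)² + (-5-0)² + (9+ 3)² + (5-3)² + (-3-0)²)
  = √(9 + 25 + 144 + 4 + 9)
  = √191 = 13.8203

13.8203


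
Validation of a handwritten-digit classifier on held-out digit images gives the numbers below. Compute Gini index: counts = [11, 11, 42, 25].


Probabilities: [11/89, 11/89, 42/89, 25/89] ≈ [0.1236, 0.1236, 0.4719, 0.2809]
Σpᵢ² = (121 + 121 + 1764 + 625)/89² = 2631/7921
Gini = 1 - Σpᵢ² = 1 - 2631/7921 = 0.6678

0.6678


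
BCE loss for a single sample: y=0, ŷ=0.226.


BCE = -[y·ln(p) + (1-y)·ln(1-p)]
= -0 - 1·ln(1-0.226)
= -ln(0.774) = 0.2562

0.2562


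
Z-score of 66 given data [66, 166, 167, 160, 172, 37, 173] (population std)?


μ = 134.4286, σ = 53.1651
z = (66 - 134.4286)/53.1651 = -1.2871

-1.2871


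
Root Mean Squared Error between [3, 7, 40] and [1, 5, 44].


MSE = 24/3 = 8
RMSE = √(24/3) = 2.8284

2.8284


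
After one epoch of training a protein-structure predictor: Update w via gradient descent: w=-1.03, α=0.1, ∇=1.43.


w_new = w - α·∇
= -1.03 - 0.1·1.43
= -1.03 - 0.143
= -1.173

-1.173


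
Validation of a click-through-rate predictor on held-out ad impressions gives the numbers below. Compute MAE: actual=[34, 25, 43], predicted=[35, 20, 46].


Absolute errors: |34-35|=1, |25-20|=5, |43-46|=3
Sum = 9
MAE = 9/3 = 3

3


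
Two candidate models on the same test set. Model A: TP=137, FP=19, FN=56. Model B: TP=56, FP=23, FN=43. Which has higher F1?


Model A: P=137/156=0.8782, R=137/193=0.7098, F1=2PR/(P+R)=2TP/(2TP+FP+FN)=274/349=0.7851
Model B: P=56/79=0.7089, R=56/99=0.5657, F1=2PR/(P+R)=2TP/(2TP+FP+FN)=112/178=0.6292
0.7851 > 0.6292 → Model A

Model A


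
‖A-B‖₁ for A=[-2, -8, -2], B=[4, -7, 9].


d = |-2-4| + |-8+ 7| + |-2-9|
  = 6 + 1 + 11
  = 18

18


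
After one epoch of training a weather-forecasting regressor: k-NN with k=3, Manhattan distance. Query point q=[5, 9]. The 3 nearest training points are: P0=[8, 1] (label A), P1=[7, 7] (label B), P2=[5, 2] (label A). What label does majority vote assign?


d(q,P0) = 11  (label A)
d(q,P1) = 4  (label B)
d(q,P2) = 7  (label A)
Votes: A=2, B=1
Majority → A

A


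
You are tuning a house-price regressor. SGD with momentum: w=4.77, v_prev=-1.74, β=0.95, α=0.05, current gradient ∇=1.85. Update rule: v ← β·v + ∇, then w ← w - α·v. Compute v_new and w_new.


v_new = 0.95·-1.74 + 1.85 = -1.653 + 1.85 = 0.197
w_new = 4.77 - 0.05·0.197 = 4.77 - 0.00985 = 4.76015

v_new=0.197, w_new=4.76015


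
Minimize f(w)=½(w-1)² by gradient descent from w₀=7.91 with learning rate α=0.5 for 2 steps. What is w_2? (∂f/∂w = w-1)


step 1: grad = 7.91-1 = 6.91; w = 7.91 - 0.5·(6.91) = 4.455
step 2: grad = 4.455-1 = 3.455; w = 4.455 - 0.5·(3.455) = 2.7275

2.7275


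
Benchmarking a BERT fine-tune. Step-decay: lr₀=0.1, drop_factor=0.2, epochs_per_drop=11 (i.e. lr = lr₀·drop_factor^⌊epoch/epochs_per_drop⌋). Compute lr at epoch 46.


n_drops = ⌊46/11⌋ = 4
lr = 0.1·0.2^4 = 0.1·0.0016 = 0.00016

0.00016


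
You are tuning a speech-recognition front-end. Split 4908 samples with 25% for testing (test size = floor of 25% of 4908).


Test = ⌊4908·25/100⌋ = 1227
Train = 4908 - 1227 = 3681

Train: 3681, Test: 1227


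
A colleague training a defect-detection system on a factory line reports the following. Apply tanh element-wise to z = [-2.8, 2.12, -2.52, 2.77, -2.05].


tanh(-2.8) = -0.9926
tanh(2.12) = 0.9716
tanh(-2.52) = -0.9871
tanh(2.77) = 0.9922
tanh(-2.05) = -0.9674
result = [-0.9926, 0.9716, -0.9871, 0.9922, -0.9674]

[-0.9926, 0.9716, -0.9871, 0.9922, -0.9674]


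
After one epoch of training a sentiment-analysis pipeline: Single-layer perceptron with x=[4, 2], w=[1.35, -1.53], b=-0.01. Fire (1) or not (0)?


z = (4)·(1.35) + (2)·(-1.53) - 0.01
  = 2.33
step(z) = 1 (z≥0)

1


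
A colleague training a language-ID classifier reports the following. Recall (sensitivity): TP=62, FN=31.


Recall = TP/(TP+FN)
= 62/(62+31)
= 62/93 = 66.67%

66.67%


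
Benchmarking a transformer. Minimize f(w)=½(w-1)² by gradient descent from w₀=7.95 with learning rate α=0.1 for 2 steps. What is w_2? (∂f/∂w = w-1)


step 1: grad = 7.95-1 = 6.95; w = 7.95 - 0.1·(6.95) = 7.255
step 2: grad = 7.255-1 = 6.255; w = 7.255 - 0.1·(6.255) = 6.6295

6.6295


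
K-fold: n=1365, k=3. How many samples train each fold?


Fold size = 1365/3 = 455
Training per fold = 1365 - 455 = 910

910


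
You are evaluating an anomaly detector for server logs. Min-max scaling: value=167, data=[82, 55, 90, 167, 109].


min=55, max=167
(167-55)/(167-55) = 112/112 = 1.0

1.0


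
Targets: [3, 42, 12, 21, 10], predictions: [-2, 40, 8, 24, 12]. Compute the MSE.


Squared errors: (3+ 2)²=25, (42-40)²=4, (12-8)²=16, (21-24)²=9, (10-12)²=4
Sum = 58
MSE = 58/5 = 58/5

58/5


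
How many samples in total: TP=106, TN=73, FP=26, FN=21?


Total = TP + TN + FP + FN
= 106 + 73 + 26 + 21
= 226
(Predicted positive: 132, predicted negative: 94)

226


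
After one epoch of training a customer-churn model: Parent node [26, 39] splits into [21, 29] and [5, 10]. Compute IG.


Parent = [26, 39], H_parent = 0.971
H_left = 0.9815 (n=50), H_right = 0.9183 (n=15)
H_children = (50/65)·0.9815 + (15/65)·0.9183 = 0.9669
IG = 0.971 - 0.9669 = 0.0041

0.0041


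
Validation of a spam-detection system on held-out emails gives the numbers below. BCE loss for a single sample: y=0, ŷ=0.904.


BCE = -[y·ln(p) + (1-y)·ln(1-p)]
= -0 - 1·ln(1-0.904)
= -ln(0.096) = 2.3434

2.3434


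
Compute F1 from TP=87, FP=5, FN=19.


Precision = 87/92 = 0.9457
Recall = 87/106 = 0.8208
F1 = 2·P·R/(P+R) = 2·TP/(2·TP+FP+FN) = 174/(174+5+19) = 174/198 = 0.8788

0.8788


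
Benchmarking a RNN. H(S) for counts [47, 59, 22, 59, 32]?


Probabilities: [47/219, 59/219, 22/219, 59/219, 32/219] ≈ [0.2146, 0.2694, 0.1005, 0.2694, 0.1461]
H = -((47/219)·log₂(47/219) + (59/219)·log₂(59/219) + (22/219)·log₂(22/219) + (59/219)·log₂(59/219) + (32/219)·log₂(32/219))
  = 2.2345 bits

2.2345 bits


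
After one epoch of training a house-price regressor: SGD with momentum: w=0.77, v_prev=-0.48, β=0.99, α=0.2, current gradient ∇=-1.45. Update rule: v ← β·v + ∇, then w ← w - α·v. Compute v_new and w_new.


v_new = 0.99·-0.48 - 1.45 = -0.4752 - 1.45 = -1.9252
w_new = 0.77 - 0.2·-1.9252 = 0.77 + 0.38504 = 1.15504

v_new=-1.9252, w_new=1.15504


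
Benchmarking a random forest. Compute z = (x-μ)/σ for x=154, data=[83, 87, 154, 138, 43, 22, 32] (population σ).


μ = 79.8571, σ = 47.7117
z = (154 - 79.8571)/47.7117 = 1.554

1.554


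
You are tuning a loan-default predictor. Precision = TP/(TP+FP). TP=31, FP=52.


Precision = TP/(TP+FP)
= 31/(31+52)
= 31/83 = 37.35%

37.35%


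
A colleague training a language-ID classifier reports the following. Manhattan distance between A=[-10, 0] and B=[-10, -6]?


d = |-10+ 10| + |0+ 6|
  = 0 + 6
  = 6

6


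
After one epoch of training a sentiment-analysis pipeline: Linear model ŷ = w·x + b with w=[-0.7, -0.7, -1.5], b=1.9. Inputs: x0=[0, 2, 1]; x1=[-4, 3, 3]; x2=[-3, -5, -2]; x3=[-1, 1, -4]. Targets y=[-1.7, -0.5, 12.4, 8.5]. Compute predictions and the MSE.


ŷ0 = (-0.7)·(0) + (-0.7)·(2) + (-1.5)·(1) + 1.9 = -1.0
ŷ1 = (-0.7)·(-4) + (-0.7)·(3) + (-1.5)·(3) + 1.9 = -1.9
ŷ2 = (-0.7)·(-3) + (-0.7)·(-5) + (-1.5)·(-2) + 1.9 = 10.5
ŷ3 = (-0.7)·(-1) + (-0.7)·(1) + (-1.5)·(-4) + 1.9 = 7.9
errors² = [0.49, 1.96, 3.61, 0.36]
MSE = 6.4200/4 = 1.605

1.605


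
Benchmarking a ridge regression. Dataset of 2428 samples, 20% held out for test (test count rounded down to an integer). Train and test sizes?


Test = ⌊2428·20/100⌋ = 485
Train = 2428 - 485 = 1943

Train: 1943, Test: 485


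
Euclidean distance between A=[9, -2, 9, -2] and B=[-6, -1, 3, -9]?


d = √((9+ 6)² + (-2+ 1)² + (9-3)² + (-2+ 9)²)
  = √(225 + 1 + 36 + 49)
  = √311 = 17.6352

17.6352


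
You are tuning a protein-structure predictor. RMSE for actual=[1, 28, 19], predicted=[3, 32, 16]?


MSE = 29/3 = 9.6667
RMSE = √(29/3) = 3.1091

3.1091


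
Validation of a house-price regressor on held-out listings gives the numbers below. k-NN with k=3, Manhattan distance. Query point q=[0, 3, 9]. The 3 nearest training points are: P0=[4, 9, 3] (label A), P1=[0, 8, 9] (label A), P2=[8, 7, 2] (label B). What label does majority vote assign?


d(q,P0) = 16  (label A)
d(q,P1) = 5  (label A)
d(q,P2) = 19  (label B)
Votes: A=2, B=1
Majority → A

A


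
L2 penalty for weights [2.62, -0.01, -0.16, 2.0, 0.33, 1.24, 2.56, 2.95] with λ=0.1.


‖w‖₂² = (2.62)² + (-0.01)² + (-0.16)² + (2.0)² + (0.33)² + (1.24)² + (2.56)² + (2.95)²
     = 6.8644 + 0.0001 + 0.0256 + 4 + 0.1089 + 1.5376 + 6.5536 + 8.7025
     = 27.7927
λ·‖w‖₂² = 0.1·27.7927 = 2.77927

2.77927


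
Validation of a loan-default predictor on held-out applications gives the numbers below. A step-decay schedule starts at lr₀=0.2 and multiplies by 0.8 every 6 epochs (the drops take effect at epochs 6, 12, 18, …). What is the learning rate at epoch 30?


n_drops = ⌊30/6⌋ = 5
lr = 0.2·0.8^5 = 0.2·0.32768 = 0.065536

0.065536


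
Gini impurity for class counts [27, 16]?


Probabilities: [27/43, 16/43] ≈ [0.6279, 0.3721]
Σpᵢ² = (729 + 256)/43² = 985/1849
Gini = 1 - Σpᵢ² = 1 - 985/1849 = 0.4673

0.4673


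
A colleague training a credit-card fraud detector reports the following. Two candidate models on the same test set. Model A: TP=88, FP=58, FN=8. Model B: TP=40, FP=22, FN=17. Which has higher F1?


Model A: P=88/146=0.6027, R=88/96=0.9167, F1=2PR/(P+R)=2TP/(2TP+FP+FN)=176/242=0.7273
Model B: P=40/62=0.6452, R=40/57=0.7018, F1=2PR/(P+R)=2TP/(2TP+FP+FN)=80/119=0.6723
0.7273 > 0.6723 → Model A

Model A


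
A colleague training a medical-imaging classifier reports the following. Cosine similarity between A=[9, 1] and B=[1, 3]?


A·B = 9·1 + 1·3 = 12
‖A‖ = √82 = 9.0554, ‖B‖ = √10 = 3.1623
cos = 12/(√82·√10) = 12/√820 = 0.4191

0.4191


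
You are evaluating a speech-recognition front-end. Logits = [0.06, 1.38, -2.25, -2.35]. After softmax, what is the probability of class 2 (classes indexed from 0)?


Exponentials: e^0.06=1.0618, e^1.38=3.9749, e^-2.25=0.1054, e^-2.35=0.0954
Sum = 5.2375
Softmax = [0.2027, 0.7589, 0.0201, 0.0182]
p[2] = 0.1054/5.2375 = 0.0201

0.0201


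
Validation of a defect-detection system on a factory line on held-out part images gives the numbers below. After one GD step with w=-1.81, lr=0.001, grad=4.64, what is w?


w_new = w - α·∇
= -1.81 - 0.001·4.64
= -1.81 - 0.00464
= -1.81464

-1.81464


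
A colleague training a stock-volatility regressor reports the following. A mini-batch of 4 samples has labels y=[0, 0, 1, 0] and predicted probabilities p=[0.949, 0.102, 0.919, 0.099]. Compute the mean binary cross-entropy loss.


L[0] = -ln(1-0.949) = -ln(0.051) = 2.9759
L[1] = -ln(1-0.102) = -ln(0.898) = 0.1076
L[2] = -ln(0.919) = 0.0845
L[3] = -ln(1-0.099) = -ln(0.901) = 0.1043
mean = (2.9759 + 0.1076 + 0.0845 + 0.1043)/4 = 0.8181

0.8181


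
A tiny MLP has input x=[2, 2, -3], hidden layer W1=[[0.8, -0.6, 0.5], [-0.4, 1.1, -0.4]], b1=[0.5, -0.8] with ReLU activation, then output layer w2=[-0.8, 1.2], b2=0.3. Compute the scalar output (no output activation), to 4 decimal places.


z1[0] = (0.8)·(2) + (-0.6)·(2) + (0.5)·(-3) + 0.5 = -0.6
z1[1] = (-0.4)·(2) + (1.1)·(2) + (-0.4)·(-3) - 0.8 = 1.8
h = ReLU(z1) = [0.0, 1.8]
output = (-0.8)·(0.0) + (1.2)·(1.8) + 0.3 = 2.46

2.46


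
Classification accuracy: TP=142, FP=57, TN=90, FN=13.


Accuracy = (TP+TN)/(TP+TN+FP+FN)
= (142+90)/(302)
= 232/302 = 76.82%

76.82%


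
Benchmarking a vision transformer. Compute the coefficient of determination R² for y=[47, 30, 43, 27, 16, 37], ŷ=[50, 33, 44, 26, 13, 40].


ȳ = 33.3333
SS_res = Σ(y-ŷ)² = 38
SS_tot = Σ(y-ȳ)² = 645.33
R² = 1 - SS_res/SS_tot = 1 - 0.0589 = 0.9411

0.9411


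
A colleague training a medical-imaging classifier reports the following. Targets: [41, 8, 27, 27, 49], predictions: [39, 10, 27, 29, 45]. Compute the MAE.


Absolute errors: |41-39|=2, |8-10|=2, |27-27|=0, |27-29|=2, |49-45|=4
Sum = 10
MAE = 10/5 = 2

2


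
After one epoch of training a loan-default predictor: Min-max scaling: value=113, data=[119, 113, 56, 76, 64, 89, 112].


min=56, max=119
(113-56)/(119-56) = 57/63 = 0.9048

0.9048


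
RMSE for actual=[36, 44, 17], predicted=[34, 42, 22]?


MSE = 33/3 = 11
RMSE = √(33/3) = 3.3166

3.3166


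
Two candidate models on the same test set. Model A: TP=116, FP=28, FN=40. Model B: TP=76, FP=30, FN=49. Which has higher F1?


Model A: P=116/144=0.8056, R=116/156=0.7436, F1=2PR/(P+R)=2TP/(2TP+FP+FN)=232/300=0.7733
Model B: P=76/106=0.717, R=76/125=0.608, F1=2PR/(P+R)=2TP/(2TP+FP+FN)=152/231=0.658
0.7733 > 0.658 → Model A

Model A


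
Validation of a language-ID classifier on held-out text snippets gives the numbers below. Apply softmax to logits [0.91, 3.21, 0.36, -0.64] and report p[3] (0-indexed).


Exponentials: e^0.91=2.4843, e^3.21=24.7791, e^0.36=1.4333, e^-0.64=0.5273
Sum = 29.224
Softmax = [0.085, 0.8479, 0.049, 0.018]
p[3] = 0.5273/29.224 = 0.018

0.018


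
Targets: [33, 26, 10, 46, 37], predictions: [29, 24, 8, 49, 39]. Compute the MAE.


Absolute errors: |33-29|=4, |26-24|=2, |10-8|=2, |46-49|=3, |37-39|=2
Sum = 13
MAE = 13/5 = 13/5

13/5


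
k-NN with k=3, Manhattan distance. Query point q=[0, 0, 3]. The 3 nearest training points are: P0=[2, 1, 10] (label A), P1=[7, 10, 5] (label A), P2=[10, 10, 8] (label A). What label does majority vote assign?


d(q,P0) = 10  (label A)
d(q,P1) = 19  (label A)
d(q,P2) = 25  (label A)
Votes: A=3, B=0
Majority → A

A


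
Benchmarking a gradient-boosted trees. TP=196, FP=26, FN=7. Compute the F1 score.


Precision = 196/222 = 0.8829
Recall = 196/203 = 0.9655
F1 = 2·P·R/(P+R) = 2·TP/(2·TP+FP+FN) = 392/(392+26+7) = 392/425 = 0.9224

0.9224


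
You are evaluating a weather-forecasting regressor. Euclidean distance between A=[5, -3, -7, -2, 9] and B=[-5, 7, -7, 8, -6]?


d = √((5+ 5)² + (-3-7)² + (-7+ 7)² + (-2-8)² + (9+ 6)²)
  = √(100 + 100 + 0 + 100 + 225)
  = √525 = 22.9129

22.9129


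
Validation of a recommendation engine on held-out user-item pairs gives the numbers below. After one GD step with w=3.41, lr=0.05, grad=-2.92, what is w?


w_new = w - α·∇
= 3.41 - 0.05·-2.92
= 3.41 + 0.146
= 3.556

3.556


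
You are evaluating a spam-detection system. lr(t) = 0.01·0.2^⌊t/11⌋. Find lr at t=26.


n_drops = ⌊26/11⌋ = 2
lr = 0.01·0.2^2 = 0.01·0.04 = 0.0004

0.0004


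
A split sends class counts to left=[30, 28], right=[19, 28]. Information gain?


Parent = [49, 56], H_parent = 0.9968
H_left = 0.9991 (n=58), H_right = 0.9734 (n=47)
H_children = (58/105)·0.9991 + (47/105)·0.9734 = 0.9876
IG = 0.9968 - 0.9876 = 0.0092

0.0092


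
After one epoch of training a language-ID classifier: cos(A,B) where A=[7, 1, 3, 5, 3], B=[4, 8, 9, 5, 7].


A·B = 7·4 + 1·8 + 3·9 + 5·5 + 3·7 = 109
‖A‖ = √93 = 9.6437, ‖B‖ = √235 = 15.3297
cos = 109/(√93·√235) = 109/√21855 = 0.7373

0.7373


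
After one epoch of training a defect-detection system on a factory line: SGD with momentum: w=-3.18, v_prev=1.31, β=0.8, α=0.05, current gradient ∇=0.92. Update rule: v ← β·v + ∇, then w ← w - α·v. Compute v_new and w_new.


v_new = 0.8·1.31 + 0.92 = 1.048 + 0.92 = 1.968
w_new = -3.18 - 0.05·1.968 = -3.18 - 0.0984 = -3.2784

v_new=1.968, w_new=-3.2784


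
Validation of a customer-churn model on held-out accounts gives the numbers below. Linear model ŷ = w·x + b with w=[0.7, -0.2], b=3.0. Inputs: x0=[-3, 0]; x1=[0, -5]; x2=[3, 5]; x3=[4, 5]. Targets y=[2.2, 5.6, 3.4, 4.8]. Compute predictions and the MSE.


ŷ0 = (0.7)·(-3) + (-0.2)·(0) + 3.0 = 0.9
ŷ1 = (0.7)·(0) + (-0.2)·(-5) + 3.0 = 4.0
ŷ2 = (0.7)·(3) + (-0.2)·(5) + 3.0 = 4.1
ŷ3 = (0.7)·(4) + (-0.2)·(5) + 3.0 = 4.8
errors² = [1.69, 2.56, 0.49, 0.0]
MSE = 4.7400/4 = 1.185

1.185


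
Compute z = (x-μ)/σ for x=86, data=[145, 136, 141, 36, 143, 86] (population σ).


μ = 114.5, σ = 40.5822
z = (86 - 114.5)/40.5822 = -0.7023

-0.7023


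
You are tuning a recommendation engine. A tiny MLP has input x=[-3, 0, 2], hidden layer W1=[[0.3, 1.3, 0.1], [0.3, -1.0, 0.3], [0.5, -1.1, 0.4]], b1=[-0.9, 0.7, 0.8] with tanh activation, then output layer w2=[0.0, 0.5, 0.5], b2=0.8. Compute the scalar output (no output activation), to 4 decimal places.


z1[0] = (0.3)·(-3) + (1.3)·(0) + (0.1)·(2) - 0.9 = -1.6
z1[1] = (0.3)·(-3) + (-1.0)·(0) + (0.3)·(2) + 0.7 = 0.4
z1[2] = (0.5)·(-3) + (-1.1)·(0) + (0.4)·(2) + 0.8 = 0.1
h = tanh(z1) = [-0.9217, 0.3799, 0.0997]
output = (0.0)·(-0.9217) + (0.5)·(0.3799) + (0.5)·(0.0997) + 0.8 = 1.0398

1.0398


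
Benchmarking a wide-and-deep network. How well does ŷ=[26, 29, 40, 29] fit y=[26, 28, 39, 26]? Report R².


ȳ = 29.75
SS_res = Σ(y-ŷ)² = 11
SS_tot = Σ(y-ȳ)² = 116.75
R² = 1 - SS_res/SS_tot = 1 - 0.0942 = 0.9058

0.9058


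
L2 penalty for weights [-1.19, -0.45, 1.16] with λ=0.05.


‖w‖₂² = (-1.19)² + (-0.45)² + (1.16)²
     = 1.4161 + 0.2025 + 1.3456
     = 2.9642
λ·‖w‖₂² = 0.05·2.9642 = 0.14821

0.14821


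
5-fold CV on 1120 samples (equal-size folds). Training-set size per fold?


Fold size = 1120/5 = 224
Training per fold = 1120 - 224 = 896

896


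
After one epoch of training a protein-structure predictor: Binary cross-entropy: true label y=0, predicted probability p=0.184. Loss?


BCE = -[y·ln(p) + (1-y)·ln(1-p)]
= -0 - 1·ln(1-0.184)
= -ln(0.816) = 0.2033

0.2033


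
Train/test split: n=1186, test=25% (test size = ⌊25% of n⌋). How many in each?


Test = ⌊1186·25/100⌋ = 296
Train = 1186 - 296 = 890

Train: 890, Test: 296


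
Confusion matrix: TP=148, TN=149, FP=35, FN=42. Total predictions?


Total = TP + TN + FP + FN
= 148 + 149 + 35 + 42
= 374
(Predicted positive: 183, predicted negative: 191)

374


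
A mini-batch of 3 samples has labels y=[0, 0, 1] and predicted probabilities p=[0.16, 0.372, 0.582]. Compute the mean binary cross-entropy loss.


L[0] = -ln(1-0.16) = -ln(0.84) = 0.1744
L[1] = -ln(1-0.372) = -ln(0.628) = 0.4652
L[2] = -ln(0.582) = 0.5413
mean = (0.1744 + 0.4652 + 0.5413)/3 = 0.3936

0.3936


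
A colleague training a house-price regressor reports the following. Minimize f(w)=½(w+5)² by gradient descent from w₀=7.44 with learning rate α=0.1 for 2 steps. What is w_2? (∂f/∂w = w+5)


step 1: grad = 7.44+5 = 12.44; w = 7.44 - 0.1·(12.44) = 6.196
step 2: grad = 6.196+5 = 11.196; w = 6.196 - 0.1·(11.196) = 5.0764

5.0764


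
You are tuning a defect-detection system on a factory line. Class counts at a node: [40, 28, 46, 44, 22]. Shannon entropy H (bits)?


Probabilities: [40/180, 28/180, 46/180, 44/180, 22/180] ≈ [0.2222, 0.1556, 0.2556, 0.2444, 0.1222]
H = -((40/180)·log₂(40/180) + (28/180)·log₂(28/180) + (46/180)·log₂(46/180) + (44/180)·log₂(44/180) + (22/180)·log₂(22/180))
  = 2.2702 bits

2.2702 bits


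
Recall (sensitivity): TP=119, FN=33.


Recall = TP/(TP+FN)
= 119/(119+33)
= 119/152 = 78.29%

78.29%


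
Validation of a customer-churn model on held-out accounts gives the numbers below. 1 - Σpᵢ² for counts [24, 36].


Probabilities: [24/60, 36/60] ≈ [0.4, 0.6]
Σpᵢ² = (576 + 1296)/60² = 1872/3600
Gini = 1 - Σpᵢ² = 1 - 1872/3600 = 0.48

0.48


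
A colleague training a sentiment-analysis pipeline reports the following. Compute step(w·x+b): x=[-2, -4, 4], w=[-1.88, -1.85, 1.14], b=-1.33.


z = (-2)·(-1.88) + (-4)·(-1.85) + (4)·(1.14) - 1.33
  = 14.39
step(z) = 1 (z≥0)

1


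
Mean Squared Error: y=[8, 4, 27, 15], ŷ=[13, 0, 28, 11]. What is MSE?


Squared errors: (8-13)²=25, (4-0)²=16, (27-28)²=1, (15-11)²=16
Sum = 58
MSE = 58/4 = 29/2

29/2


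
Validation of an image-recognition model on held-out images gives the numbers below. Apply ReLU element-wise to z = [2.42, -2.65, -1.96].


ReLU(2.42) = max(0, 2.42) = 2.42
ReLU(-2.65) = max(0, -2.65) = 0.0
ReLU(-1.96) = max(0, -1.96) = 0.0
result = [2.42, 0.0, 0.0]

[2.42, 0.0, 0.0]


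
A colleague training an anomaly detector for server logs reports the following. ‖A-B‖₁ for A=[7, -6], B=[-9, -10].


d = |7+ 9| + |-6+ 10|
  = 16 + 4
  = 20

20


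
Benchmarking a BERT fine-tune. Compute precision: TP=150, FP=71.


Precision = TP/(TP+FP)
= 150/(150+71)
= 150/221 = 67.87%

67.87%


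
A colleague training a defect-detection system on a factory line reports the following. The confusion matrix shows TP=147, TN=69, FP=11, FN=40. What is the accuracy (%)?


Accuracy = (TP+TN)/(TP+TN+FP+FN)
= (147+69)/(267)
= 216/267 = 80.9%

80.9%


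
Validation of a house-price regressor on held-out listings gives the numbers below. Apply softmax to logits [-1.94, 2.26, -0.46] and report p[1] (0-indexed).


Exponentials: e^-1.94=0.1437, e^2.26=9.5831, e^-0.46=0.6313
Sum = 10.3581
Softmax = [0.0139, 0.9252, 0.0609]
p[1] = 9.5831/10.3581 = 0.9252

0.9252


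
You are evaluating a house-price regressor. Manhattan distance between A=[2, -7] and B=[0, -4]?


d = |2-0| + |-7+ 4|
  = 2 + 3
  = 5

5


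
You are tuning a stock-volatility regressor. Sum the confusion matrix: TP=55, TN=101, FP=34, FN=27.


Total = TP + TN + FP + FN
= 55 + 101 + 34 + 27
= 217
(Predicted positive: 89, predicted negative: 128)

217


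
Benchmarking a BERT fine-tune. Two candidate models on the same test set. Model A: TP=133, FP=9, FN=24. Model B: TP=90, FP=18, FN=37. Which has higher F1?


Model A: P=133/142=0.9366, R=133/157=0.8471, F1=2PR/(P+R)=2TP/(2TP+FP+FN)=266/299=0.8896
Model B: P=90/108=0.8333, R=90/127=0.7087, F1=2PR/(P+R)=2TP/(2TP+FP+FN)=180/235=0.766
0.8896 > 0.766 → Model A

Model A


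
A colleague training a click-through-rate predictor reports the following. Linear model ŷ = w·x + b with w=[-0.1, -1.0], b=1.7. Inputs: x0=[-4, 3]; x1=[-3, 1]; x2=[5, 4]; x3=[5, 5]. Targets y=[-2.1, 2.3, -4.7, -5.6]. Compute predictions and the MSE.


ŷ0 = (-0.1)·(-4) + (-1.0)·(3) + 1.7 = -0.9
ŷ1 = (-0.1)·(-3) + (-1.0)·(1) + 1.7 = 1.0
ŷ2 = (-0.1)·(5) + (-1.0)·(4) + 1.7 = -2.8
ŷ3 = (-0.1)·(5) + (-1.0)·(5) + 1.7 = -3.8
errors² = [1.44, 1.69, 3.61, 3.24]
MSE = 9.9800/4 = 2.495

2.495


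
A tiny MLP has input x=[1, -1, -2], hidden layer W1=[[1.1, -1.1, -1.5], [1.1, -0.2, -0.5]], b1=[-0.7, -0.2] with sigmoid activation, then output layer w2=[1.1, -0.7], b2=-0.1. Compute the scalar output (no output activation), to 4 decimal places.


z1[0] = (1.1)·(1) + (-1.1)·(-1) + (-1.5)·(-2) - 0.7 = 4.5
z1[1] = (1.1)·(1) + (-0.2)·(-1) + (-0.5)·(-2) - 0.2 = 2.1
h = sigmoid(z1) = [0.989, 0.8909]
output = (1.1)·(0.989) + (-0.7)·(0.8909) - 0.1 = 0.3643

0.3643


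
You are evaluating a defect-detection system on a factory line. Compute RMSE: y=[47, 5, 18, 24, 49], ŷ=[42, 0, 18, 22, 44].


MSE = 79/5 = 15.8
RMSE = √(79/5) = 3.9749

3.9749


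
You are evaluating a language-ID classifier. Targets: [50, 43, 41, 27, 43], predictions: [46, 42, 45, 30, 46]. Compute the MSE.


Squared errors: (50-46)²=16, (43-42)²=1, (41-45)²=16, (27-30)²=9, (43-46)²=9
Sum = 51
MSE = 51/5 = 51/5

51/5


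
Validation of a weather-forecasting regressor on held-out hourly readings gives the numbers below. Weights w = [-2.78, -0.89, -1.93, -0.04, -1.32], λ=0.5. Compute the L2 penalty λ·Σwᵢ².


‖w‖₂² = (-2.78)² + (-0.89)² + (-1.93)² + (-0.04)² + (-1.32)²
     = 7.7284 + 0.7921 + 3.7249 + 0.0016 + 1.7424
     = 13.9894
λ·‖w‖₂² = 0.5·13.9894 = 6.9947

6.9947


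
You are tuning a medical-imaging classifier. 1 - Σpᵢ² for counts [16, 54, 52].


Probabilities: [16/122, 54/122, 52/122] ≈ [0.1311, 0.4426, 0.4262]
Σpᵢ² = (256 + 2916 + 2704)/122² = 5876/14884
Gini = 1 - Σpᵢ² = 1 - 5876/14884 = 0.6052

0.6052


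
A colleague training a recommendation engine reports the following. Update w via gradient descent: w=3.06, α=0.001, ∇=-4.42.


w_new = w - α·∇
= 3.06 - 0.001·-4.42
= 3.06 + 0.00442
= 3.06442

3.06442


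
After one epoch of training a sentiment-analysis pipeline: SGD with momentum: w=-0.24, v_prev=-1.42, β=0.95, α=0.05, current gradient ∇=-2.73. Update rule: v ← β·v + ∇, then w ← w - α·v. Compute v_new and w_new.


v_new = 0.95·-1.42 - 2.73 = -1.349 - 2.73 = -4.079
w_new = -0.24 - 0.05·-4.079 = -0.24 + 0.20395 = -0.03605

v_new=-4.079, w_new=-0.03605


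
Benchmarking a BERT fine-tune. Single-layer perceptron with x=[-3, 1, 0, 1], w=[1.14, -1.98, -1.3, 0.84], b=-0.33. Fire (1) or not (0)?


z = (-3)·(1.14) + (1)·(-1.98) + (0)·(-1.3) + (1)·(0.84) - 0.33
  = -4.89
step(z) = 0 (z<0)

0


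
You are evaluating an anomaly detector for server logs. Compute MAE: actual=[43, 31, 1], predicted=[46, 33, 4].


Absolute errors: |43-46|=3, |31-33|=2, |1-4|=3
Sum = 8
MAE = 8/3 = 8/3

8/3


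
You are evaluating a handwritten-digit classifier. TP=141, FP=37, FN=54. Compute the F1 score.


Precision = 141/178 = 0.7921
Recall = 141/195 = 0.7231
F1 = 2·P·R/(P+R) = 2·TP/(2·TP+FP+FN) = 282/(282+37+54) = 282/373 = 0.756

0.756


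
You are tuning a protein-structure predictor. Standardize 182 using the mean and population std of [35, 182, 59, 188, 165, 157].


μ = 131, σ = 60.6658
z = (182 - 131)/60.6658 = 0.8407

0.8407


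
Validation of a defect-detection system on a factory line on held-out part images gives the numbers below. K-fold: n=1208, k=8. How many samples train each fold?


Fold size = 1208/8 = 151
Training per fold = 1208 - 151 = 1057

1057


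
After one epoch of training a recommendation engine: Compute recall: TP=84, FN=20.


Recall = TP/(TP+FN)
= 84/(84+20)
= 84/104 = 80.77%

80.77%


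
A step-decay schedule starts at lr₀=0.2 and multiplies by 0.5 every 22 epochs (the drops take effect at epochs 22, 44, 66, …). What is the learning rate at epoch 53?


n_drops = ⌊53/22⌋ = 2
lr = 0.2·0.5^2 = 0.2·0.25 = 0.05

0.05


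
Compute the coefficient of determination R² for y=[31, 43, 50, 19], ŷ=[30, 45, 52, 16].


ȳ = 35.75
SS_res = Σ(y-ŷ)² = 18
SS_tot = Σ(y-ȳ)² = 558.75
R² = 1 - SS_res/SS_tot = 1 - 0.0322 = 0.9678

0.9678


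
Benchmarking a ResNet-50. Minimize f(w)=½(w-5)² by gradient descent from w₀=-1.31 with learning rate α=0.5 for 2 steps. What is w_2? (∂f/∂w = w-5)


step 1: grad = -1.31-5 = -6.31; w = -1.31 - 0.5·(-6.31) = 1.845
step 2: grad = 1.845-5 = -3.155; w = 1.845 - 0.5·(-3.155) = 3.4225

3.4225


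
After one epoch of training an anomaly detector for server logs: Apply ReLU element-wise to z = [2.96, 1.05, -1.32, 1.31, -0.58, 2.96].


ReLU(2.96) = max(0, 2.96) = 2.96
ReLU(1.05) = max(0, 1.05) = 1.05
ReLU(-1.32) = max(0, -1.32) = 0.0
ReLU(1.31) = max(0, 1.31) = 1.31
ReLU(-0.58) = max(0, -0.58) = 0.0
ReLU(2.96) = max(0, 2.96) = 2.96
result = [2.96, 1.05, 0.0, 1.31, 0.0, 2.96]

[2.96, 1.05, 0.0, 1.31, 0.0, 2.96]


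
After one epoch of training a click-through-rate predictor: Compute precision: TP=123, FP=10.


Precision = TP/(TP+FP)
= 123/(123+10)
= 123/133 = 92.48%

92.48%


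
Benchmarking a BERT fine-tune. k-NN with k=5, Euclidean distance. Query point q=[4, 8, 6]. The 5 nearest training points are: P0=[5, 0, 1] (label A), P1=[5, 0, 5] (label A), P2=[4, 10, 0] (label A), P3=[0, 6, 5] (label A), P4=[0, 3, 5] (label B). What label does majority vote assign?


d(q,P0) = 9.4868  (label A)
d(q,P1) = 8.124  (label A)
d(q,P2) = 6.3246  (label A)
d(q,P3) = 4.5826  (label A)
d(q,P4) = 6.4807  (label B)
Votes: A=4, B=1
Majority → A

A


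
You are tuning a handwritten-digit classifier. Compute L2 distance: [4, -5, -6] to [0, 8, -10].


d = √((4-0)² + (-5-8)² + (-6+ 10)²)
  = √(16 + 169 + 16)
  = √201 = 14.1774

14.1774


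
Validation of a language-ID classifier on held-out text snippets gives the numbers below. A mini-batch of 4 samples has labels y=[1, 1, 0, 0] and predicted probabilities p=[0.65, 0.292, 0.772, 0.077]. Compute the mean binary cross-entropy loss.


L[0] = -ln(0.65) = 0.4308
L[1] = -ln(0.292) = 1.231
L[2] = -ln(1-0.772) = -ln(0.228) = 1.4784
L[3] = -ln(1-0.077) = -ln(0.923) = 0.0801
mean = (0.4308 + 1.231 + 1.4784 + 0.0801)/4 = 0.8051

0.8051


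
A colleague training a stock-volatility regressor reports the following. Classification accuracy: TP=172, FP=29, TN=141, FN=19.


Accuracy = (TP+TN)/(TP+TN+FP+FN)
= (172+141)/(361)
= 313/361 = 86.7%

86.7%
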